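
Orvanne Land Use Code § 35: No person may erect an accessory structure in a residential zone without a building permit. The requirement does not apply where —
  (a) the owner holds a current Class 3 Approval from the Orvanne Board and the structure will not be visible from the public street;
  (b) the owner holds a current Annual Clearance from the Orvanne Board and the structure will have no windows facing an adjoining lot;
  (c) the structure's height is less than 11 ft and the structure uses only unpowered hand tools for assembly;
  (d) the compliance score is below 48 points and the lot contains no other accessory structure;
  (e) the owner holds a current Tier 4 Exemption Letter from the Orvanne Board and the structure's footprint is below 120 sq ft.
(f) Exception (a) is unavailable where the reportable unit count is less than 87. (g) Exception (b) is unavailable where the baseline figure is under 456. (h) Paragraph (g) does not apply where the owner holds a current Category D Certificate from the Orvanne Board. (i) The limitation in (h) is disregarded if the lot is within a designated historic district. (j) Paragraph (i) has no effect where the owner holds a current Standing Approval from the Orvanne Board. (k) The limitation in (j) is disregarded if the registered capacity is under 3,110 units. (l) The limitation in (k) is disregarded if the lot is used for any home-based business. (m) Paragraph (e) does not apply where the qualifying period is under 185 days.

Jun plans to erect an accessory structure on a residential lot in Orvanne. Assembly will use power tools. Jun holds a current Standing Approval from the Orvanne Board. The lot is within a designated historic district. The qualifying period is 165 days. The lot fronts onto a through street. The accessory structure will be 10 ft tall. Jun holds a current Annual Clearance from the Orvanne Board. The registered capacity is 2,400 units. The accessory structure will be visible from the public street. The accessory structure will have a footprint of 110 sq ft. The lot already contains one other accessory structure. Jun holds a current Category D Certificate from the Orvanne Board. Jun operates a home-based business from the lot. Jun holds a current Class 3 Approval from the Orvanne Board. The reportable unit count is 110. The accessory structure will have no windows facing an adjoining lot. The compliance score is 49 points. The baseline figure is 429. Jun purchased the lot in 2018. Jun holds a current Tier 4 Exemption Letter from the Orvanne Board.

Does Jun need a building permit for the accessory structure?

Exception (a) does not apply: the structure will be visible from the street.
Exception (b) is satisfied on its face — a current Annual Clearance is held; no windows face an adjoining lot. Considering the limiting provisions: (g) is engaged (the baseline figure is 429, under the 456 limit), but is displaced by (h): (h) operates — a current Category D Certificate is held. (i) applies (the lot is in a historic district), but is itself disapplied by (j): (j) operates against (i): a current Standing Approval is held. (k) operates (the registered capacity is 2,400 units, under the 3,110 units limit), but is displaced by (l): (l) operates against (k): a home-based business operates on the lot. (b) remains available.
Exception (c) does not apply: assembly uses power tools.
Exception (d) fails — the compliance score is 49 points, not below 48 points.
Exception (e) is satisfied on its face — a current Tier 4 Exemption Letter is held; the structure's footprint is 110 sq ft, below the 120 sq ft limit. However, paragraph (m) must be considered: (m) operates against (e): the qualifying period is 165 days, under the 185 days limit. Exception (e) does not apply.

No — exception (b) applies; Jun does not need a building permit.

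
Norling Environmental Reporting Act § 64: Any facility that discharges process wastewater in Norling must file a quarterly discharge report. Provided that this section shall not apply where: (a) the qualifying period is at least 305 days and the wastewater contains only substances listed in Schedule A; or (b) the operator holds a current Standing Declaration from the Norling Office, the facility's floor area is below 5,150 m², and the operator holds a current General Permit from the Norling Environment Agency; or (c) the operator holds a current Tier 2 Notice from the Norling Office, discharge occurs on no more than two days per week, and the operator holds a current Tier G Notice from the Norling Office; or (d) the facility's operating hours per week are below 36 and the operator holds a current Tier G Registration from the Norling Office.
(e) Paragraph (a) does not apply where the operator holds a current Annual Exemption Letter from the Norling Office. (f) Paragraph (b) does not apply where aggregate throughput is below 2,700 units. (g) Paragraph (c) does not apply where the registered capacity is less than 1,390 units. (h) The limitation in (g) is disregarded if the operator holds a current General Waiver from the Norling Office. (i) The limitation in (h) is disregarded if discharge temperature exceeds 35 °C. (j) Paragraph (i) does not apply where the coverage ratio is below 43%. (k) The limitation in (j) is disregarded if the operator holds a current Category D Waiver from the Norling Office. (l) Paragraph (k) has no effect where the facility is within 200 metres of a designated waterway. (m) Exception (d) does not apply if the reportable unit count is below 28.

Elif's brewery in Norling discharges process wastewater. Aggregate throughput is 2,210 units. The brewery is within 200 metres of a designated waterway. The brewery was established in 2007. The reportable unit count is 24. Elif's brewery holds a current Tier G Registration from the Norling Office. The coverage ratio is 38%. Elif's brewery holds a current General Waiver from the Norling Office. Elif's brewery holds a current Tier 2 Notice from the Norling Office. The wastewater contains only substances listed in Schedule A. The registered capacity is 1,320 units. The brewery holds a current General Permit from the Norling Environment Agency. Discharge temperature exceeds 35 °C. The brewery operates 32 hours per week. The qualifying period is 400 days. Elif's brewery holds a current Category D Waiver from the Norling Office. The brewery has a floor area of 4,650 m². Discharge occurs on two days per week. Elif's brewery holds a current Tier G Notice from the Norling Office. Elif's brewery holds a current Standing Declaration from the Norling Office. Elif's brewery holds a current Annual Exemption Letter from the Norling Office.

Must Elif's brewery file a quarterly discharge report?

No — exception (c) applies; Elif's brewery is not required to file a quarterly discharge report.

Exception (a)'s conditions are all satisfied: the qualifying period is 400 days, meeting the 305 days threshold; the wastewater is Schedule-A-only. Turning to paragraph (e): (e) operates against (a): a current Annual Exemption Letter is held. So (a) is unavailable.
Exception (b) is satisfied on its face — a current Standing Declaration is held; the facility's floor area is 4,650 m², below the 5,150 m² limit; a current General Permit is held. But applying paragraph (f): (f) operates against (b): aggregate throughput is 2,210 units, below the 2,700 units limit. Exception (b) does not apply.
All of (c)'s requirements are met (a current Tier 2 Notice is held; discharge occurs on no more than two days per week; a current Tier G Notice is held). Under paragraphs (g)–(l): (g) applies (the registered capacity is 1,320 units, less than the 1,390 units limit), but is displaced by (h): (h) operates against (g): a current General Waiver is held. (i) would limit (h) — discharge temperature exceeds 35 °C — but (j) sets (i) aside: (j) operates — the coverage ratio is 38%, below the 43% limit. (k) operates (a current Category D Waiver is held), but is set aside by (l): (l) operates against (k): the brewery is within 200 m of a designated waterway. Exception (c) stands.
All of (d)'s requirements are met (the facility's operating hours per week are 32, below the 36 limit; a current Tier G Registration is held). Turning to paragraph (m): (m) operates — the reportable unit count is 24, below the 28 limit. (d) is therefore removed.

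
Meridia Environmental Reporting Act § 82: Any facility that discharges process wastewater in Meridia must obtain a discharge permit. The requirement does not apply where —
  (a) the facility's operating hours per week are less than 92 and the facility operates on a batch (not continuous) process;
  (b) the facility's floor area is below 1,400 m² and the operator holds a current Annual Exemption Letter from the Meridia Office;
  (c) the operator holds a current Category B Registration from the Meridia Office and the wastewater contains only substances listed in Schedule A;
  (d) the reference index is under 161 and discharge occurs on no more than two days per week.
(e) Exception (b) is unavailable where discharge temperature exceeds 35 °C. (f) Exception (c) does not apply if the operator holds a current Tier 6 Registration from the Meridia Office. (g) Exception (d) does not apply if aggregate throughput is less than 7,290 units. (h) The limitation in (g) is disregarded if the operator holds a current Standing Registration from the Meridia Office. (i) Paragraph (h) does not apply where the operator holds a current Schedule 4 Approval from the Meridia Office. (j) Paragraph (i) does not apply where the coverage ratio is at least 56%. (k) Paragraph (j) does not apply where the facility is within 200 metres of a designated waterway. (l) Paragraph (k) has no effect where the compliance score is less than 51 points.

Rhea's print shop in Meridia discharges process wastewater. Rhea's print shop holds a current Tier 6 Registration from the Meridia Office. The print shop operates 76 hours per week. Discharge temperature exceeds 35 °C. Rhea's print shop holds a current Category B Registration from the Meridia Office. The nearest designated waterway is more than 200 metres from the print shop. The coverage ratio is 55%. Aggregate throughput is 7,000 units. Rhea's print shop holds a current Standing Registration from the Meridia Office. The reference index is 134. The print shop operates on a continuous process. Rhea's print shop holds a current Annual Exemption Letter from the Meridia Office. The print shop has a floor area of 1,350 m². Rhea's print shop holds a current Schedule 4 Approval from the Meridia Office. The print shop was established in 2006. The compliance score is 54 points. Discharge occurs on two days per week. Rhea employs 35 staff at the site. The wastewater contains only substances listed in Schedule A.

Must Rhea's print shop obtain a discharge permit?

Exception (a) does not apply: the facility operates on a continuous process.
Exception (b): the facility's floor area is 1,350 m², below the 1,400 m² limit; a current Annual Exemption Letter is held — every condition holds. However, paragraph (e) must be considered: (e) applies — discharge temperature exceeds 35 °C. (b) is therefore removed.
Exception (c)'s conditions are all satisfied: a current Category B Registration is held; the wastewater is Schedule-A-only. However, paragraph (f) must be considered: (f) operates against (c): a current Tier 6 Registration is held. (c) is therefore removed.
Exception (d): the reference index is 134, under the 161 limit; discharge occurs on no more than two days per week — every condition holds. But applying paragraphs (g)–(l): (g) operates against (d): aggregate throughput is 7,000 units, less than the 7,290 units limit. (h) would limit (g) — a current Standing Registration is held — but (i) sets (h) aside: (i) is engaged — a current Schedule 4 Approval is held. (j), which would lift (i), is inapplicable — the coverage ratio is 55%, short of 56%. So (d) is unavailable.
No exception displaces § 82.

Yes — Rhea's print shop must obtain a discharge permit.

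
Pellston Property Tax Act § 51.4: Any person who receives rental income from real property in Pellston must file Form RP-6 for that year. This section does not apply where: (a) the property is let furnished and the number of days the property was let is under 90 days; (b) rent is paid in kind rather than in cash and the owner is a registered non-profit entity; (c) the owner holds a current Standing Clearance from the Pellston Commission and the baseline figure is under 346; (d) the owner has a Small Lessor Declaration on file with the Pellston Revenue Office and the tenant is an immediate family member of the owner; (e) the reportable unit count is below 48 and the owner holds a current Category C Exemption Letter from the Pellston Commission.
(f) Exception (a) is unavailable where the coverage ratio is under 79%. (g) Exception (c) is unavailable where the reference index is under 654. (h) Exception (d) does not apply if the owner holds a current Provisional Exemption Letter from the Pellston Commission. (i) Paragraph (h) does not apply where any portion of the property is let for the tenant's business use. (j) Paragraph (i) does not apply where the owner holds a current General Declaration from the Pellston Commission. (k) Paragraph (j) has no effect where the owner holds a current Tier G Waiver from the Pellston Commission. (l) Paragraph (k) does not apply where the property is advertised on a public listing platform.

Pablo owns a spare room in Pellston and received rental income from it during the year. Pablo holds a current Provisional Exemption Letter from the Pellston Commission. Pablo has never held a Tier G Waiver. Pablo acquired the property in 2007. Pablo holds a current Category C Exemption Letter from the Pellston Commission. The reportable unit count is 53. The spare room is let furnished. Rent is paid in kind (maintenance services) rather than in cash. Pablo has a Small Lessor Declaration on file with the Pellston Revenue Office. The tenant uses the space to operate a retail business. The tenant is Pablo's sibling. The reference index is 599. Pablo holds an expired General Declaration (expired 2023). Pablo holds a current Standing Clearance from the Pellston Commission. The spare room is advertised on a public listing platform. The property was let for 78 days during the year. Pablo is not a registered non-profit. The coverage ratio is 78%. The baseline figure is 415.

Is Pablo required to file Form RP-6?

Exception (a) is satisfied on its face — the property is let furnished; the number of days the property was let is 78 days, under the 90 days limit. Turning to paragraph (f): (f) is engaged — the coverage ratio is 78%, under the 79% limit. Exception (a) does not apply.
Exception (b) requires that the owner is a registered non-profit entity; but Pablo is not a registered non-profit, so (b) is unavailable.
Exception (c) fails — the baseline figure is 415, not under 346.
All of (d)'s requirements are met (a Small Lessor Declaration is on file; the tenant is an immediate family member). Under paragraphs (h)–(l): (h) would limit (d) — a current Provisional Exemption Letter is held — but (i) sets (h) aside: (i) is engaged — the space is let for business use. (j), which would lift (i), does not operate here — the General Declaration is not current. (d) remains available.
Exception (e) does not apply: the reportable unit count is 53, not below 48.

No — exception (d) applies; Pablo is not required to file Form RP-6.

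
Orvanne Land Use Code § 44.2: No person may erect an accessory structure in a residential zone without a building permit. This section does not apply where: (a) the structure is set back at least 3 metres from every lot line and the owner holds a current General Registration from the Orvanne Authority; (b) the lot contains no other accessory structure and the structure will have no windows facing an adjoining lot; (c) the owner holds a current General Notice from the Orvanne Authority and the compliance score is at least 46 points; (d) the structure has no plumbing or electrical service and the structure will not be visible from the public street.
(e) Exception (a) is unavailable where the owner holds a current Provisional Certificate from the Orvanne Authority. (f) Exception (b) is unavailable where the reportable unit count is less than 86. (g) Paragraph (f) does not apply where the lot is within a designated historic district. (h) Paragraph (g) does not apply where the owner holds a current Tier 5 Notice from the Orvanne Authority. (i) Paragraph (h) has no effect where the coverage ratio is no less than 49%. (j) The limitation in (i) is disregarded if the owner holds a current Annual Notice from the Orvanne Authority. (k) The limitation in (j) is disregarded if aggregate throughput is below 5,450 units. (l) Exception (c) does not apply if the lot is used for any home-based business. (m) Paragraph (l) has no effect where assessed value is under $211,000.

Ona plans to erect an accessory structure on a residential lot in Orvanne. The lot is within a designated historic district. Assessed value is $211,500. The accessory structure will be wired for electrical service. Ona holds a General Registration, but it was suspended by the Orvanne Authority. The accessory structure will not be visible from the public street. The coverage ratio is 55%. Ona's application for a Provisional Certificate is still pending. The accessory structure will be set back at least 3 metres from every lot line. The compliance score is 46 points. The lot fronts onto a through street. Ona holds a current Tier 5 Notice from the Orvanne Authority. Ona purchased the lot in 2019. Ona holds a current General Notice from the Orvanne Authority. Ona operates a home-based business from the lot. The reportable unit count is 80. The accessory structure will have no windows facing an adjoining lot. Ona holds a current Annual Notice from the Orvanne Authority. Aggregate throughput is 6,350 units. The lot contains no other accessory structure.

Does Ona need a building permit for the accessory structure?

Exception (a) does not apply: the General Registration is not current.
Exception (b)'s conditions are all satisfied: the lot has no other accessory structure; no windows face an adjoining lot. But applying paragraphs (f)–(k): (f) operates against (b): the reportable unit count is 80, less than the 86 limit. (g) operates (the lot is in a historic district), but is overridden by (h): (h) operates against (g): a current Tier 5 Notice is held. (i) is engaged (the coverage ratio is 55%, meeting the 49% threshold), but is itself disapplied by (j): (j) operates — a current Annual Notice is held. (k) is not engaged (aggregate throughput is 6,350 units, not below 5,450 units), so (j) stands. Exception (b) does not apply.
Exception (c) is satisfied on its face — a current General Notice is held; the compliance score is 46 points, meeting the 46 points threshold. However, paragraphs (l)–(m) must be considered: (l) operates against (c): a home-based business operates on the lot. (m) is not engaged (assessed value is $211,500, not under $211,000), so (l) stands. (c) is therefore removed.
Exception (d) does not apply: electrical service is planned.
No exception is made out. Ona falls within the general rule.

Yes — Ona must obtain a building permit.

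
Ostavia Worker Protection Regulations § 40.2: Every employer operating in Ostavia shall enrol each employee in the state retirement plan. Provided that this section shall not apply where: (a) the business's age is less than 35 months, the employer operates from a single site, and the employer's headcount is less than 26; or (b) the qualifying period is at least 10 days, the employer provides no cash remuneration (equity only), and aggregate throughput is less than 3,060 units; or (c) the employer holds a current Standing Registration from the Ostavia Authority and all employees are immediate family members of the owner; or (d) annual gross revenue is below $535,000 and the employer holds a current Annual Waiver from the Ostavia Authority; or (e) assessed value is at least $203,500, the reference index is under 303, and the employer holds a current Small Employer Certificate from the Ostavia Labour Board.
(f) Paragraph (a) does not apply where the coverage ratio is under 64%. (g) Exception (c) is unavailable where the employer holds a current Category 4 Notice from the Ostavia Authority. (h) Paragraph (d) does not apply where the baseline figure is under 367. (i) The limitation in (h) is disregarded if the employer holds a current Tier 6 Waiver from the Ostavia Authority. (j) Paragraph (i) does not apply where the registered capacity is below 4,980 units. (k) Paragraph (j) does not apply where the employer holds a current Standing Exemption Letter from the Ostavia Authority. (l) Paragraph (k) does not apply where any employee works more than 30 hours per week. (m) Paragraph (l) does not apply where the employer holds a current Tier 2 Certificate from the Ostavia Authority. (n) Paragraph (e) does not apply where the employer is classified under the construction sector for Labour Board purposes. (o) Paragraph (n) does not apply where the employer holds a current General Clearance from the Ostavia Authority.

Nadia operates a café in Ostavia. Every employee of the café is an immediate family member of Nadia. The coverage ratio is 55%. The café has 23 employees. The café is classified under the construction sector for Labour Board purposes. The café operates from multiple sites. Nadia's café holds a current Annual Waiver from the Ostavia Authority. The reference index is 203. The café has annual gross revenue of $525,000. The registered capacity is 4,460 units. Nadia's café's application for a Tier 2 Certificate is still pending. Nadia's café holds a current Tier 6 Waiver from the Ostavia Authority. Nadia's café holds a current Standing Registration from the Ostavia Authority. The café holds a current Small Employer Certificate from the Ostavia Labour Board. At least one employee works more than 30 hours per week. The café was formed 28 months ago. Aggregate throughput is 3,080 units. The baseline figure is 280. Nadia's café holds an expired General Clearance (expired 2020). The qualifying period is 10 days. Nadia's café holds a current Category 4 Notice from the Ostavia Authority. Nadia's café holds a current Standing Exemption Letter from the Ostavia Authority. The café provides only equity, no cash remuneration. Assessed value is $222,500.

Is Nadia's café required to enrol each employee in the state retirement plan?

Yes — Nadia's café must enrol each employee in the state retirement plan.

Exception (a) requires that the employer operates from a single site; but the employer operates from multiple sites, so (a) is unavailable.
Exception (b) fails — aggregate throughput is 3,080 units, not less than 3,060 units.
Exception (c) is satisfied on its face — a current Standing Registration is held; every employee is an immediate family member. But: (g) is triggered — a current Category 4 Notice is held. Exception (c) does not apply.
All of (d)'s requirements are met (annual gross revenue is $525,000, below the $535,000 limit; a current Annual Waiver is held). Turning to paragraphs (h)–(m): (h) operates against (d): the baseline figure is 280, under the 367 limit. (i) would limit (h) — a current Tier 6 Waiver is held — but (j) sets (i) aside: (j) is triggered — the registered capacity is 4,460 units, below the 4,980 units limit. (k) applies (a current Standing Exemption Letter is held), but is displaced by (l): (l) operates — at least one employee exceeds 30 hours/week. (m) is not triggered (there is no Tier 2 Certificate in force), so (l) stands. Exception (d) does not apply.
Exception (e): assessed value is $222,500, meeting the $203,500 threshold; the reference index is 203, under the 303 limit; a current Small Employer Certificate is held — every condition holds. However, paragraphs (n)–(o) must be considered: (n) operates against (e): the café is classified under the construction sector. (o), which would lift (n), is not engaged — the General Clearance is not current. So (e) is unavailable.
None of the exceptions is available; § 40.2 applies in full.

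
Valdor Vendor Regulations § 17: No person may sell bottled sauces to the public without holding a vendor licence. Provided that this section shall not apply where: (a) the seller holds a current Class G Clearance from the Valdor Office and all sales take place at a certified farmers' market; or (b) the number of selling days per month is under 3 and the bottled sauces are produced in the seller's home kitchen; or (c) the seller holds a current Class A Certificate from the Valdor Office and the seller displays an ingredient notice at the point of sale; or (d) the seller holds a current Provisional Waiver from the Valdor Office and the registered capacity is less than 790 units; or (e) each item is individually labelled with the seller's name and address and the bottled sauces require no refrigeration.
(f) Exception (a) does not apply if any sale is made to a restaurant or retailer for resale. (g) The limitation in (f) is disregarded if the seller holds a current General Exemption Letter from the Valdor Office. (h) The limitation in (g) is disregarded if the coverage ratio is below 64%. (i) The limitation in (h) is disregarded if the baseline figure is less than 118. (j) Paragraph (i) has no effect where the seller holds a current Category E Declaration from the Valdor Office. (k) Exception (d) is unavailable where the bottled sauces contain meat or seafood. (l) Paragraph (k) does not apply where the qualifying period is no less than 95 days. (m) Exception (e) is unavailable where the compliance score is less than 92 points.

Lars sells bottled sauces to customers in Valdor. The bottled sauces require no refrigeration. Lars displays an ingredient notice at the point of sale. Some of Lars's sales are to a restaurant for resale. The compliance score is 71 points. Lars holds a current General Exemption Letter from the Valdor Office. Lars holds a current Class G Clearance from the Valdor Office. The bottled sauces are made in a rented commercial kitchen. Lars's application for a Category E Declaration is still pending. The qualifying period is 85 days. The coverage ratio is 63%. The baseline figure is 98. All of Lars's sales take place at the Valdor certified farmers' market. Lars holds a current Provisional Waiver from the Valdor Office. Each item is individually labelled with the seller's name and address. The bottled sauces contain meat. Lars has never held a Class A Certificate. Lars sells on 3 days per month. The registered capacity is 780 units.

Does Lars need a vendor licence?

Exception (a): a current Class G Clearance is held; all sales are at a certified farmers' market — every condition holds. Under paragraphs (f)–(j): (f) operates (some sales are to a restaurant for resale), but is displaced by (g): (g) operates against (f): a current General Exemption Letter is held. (h) is triggered (the coverage ratio is 63%, below the 64% limit), but is set aside by (i): (i) operates against (h): the baseline figure is 98, less than the 118 limit. (j), which would lift (i), is not triggered — there is no Category E Declaration in force. (a) remains available.
Exception (b) fails — the number of selling days per month is 3, not under 3.
Exception (c) does not apply: no current Class A Certificate is held.
Exception (d): a current Provisional Waiver is held; the registered capacity is 780 units, less than the 790 units limit — every condition holds. However, paragraphs (k)–(l) must be considered: (k) is triggered — the bottled sauces contain meat. (l), which would lift (k), is not triggered — the qualifying period is 85 days, short of 95 days. (d) is therefore removed.
Exception (e)'s conditions are all satisfied: items are individually labelled; the bottled sauces are shelf-stable. But: (m) operates against (e): the compliance score is 71 points, less than the 92 points limit. So (e) is unavailable.

No — exception (a) applies; Lars is not required to hold a vendor licence.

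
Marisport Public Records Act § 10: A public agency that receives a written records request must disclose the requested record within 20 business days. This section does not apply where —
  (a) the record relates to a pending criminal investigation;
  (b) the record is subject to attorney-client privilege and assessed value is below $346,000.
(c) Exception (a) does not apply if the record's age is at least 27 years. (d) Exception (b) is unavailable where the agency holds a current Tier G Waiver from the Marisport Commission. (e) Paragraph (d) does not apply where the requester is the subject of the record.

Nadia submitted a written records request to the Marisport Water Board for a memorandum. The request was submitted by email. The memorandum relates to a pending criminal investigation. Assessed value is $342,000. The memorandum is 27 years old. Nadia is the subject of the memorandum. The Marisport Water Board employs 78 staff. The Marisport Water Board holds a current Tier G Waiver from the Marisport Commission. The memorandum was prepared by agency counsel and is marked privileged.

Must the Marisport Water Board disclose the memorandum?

Exception (a)'s conditions are all satisfied: the memorandum relates to a pending investigation. Turning to paragraph (c): (c) operates against (a): the record's age is 27 years, meeting the 27 years threshold. So (a) is unavailable.
All of (b)'s requirements are met (the memorandum is privileged; assessed value is $342,000, below the $346,000 limit). As to paragraphs (d)–(e): (d) would limit (b) — a current Tier G Waiver is held — but (e) sets (d) aside: (e) operates — Nadia is the subject of the memorandum. Exception (b) stands.

No — exception (b) applies; the Marisport Water Board is not required to disclose the memorandum.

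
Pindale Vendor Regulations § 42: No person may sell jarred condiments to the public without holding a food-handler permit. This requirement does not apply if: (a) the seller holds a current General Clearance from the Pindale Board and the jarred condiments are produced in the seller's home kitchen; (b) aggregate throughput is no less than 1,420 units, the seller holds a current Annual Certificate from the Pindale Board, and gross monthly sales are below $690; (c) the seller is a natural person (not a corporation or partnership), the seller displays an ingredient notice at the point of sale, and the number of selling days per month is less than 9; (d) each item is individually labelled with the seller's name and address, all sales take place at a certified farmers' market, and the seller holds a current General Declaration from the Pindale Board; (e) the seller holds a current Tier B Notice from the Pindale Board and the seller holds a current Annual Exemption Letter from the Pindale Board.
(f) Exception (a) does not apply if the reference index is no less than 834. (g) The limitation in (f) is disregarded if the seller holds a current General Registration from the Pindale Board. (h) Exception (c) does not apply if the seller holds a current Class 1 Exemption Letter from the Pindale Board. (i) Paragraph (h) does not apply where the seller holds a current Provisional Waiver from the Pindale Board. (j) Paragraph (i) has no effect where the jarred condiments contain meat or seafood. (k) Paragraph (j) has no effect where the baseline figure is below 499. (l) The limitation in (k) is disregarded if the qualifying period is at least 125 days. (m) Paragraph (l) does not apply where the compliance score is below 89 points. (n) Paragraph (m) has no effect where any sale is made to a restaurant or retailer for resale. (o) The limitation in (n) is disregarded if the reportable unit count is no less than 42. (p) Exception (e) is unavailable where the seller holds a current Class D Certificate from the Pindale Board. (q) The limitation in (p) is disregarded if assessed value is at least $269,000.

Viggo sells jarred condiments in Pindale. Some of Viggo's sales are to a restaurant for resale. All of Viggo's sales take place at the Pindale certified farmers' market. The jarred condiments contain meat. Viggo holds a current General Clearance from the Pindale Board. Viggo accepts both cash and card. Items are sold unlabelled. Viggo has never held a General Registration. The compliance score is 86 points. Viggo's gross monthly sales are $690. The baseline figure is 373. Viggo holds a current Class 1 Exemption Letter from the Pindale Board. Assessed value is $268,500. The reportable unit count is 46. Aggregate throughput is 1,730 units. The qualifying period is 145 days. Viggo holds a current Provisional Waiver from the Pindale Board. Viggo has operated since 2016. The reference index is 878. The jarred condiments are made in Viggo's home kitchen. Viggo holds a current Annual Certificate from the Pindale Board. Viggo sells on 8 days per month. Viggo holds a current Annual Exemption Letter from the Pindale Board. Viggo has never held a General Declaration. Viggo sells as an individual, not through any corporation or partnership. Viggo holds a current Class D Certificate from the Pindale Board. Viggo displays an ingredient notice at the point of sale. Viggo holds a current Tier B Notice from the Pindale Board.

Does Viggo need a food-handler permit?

Exception (a): a current General Clearance is held; the jarred condiments are home-kitchen produced — every condition holds. But applying paragraphs (f)–(g): (f) operates against (a): the reference index is 878, meeting the 834 threshold. (g), which would lift (f), is not engaged — the General Registration is not current. So (a) is unavailable.
Exception (b) requires that gross monthly sales are below $690; but gross monthly sales are $690, not below $690, so (b) is unavailable.
Exception (c): the seller is a natural person; an ingredient notice is displayed; the number of selling days per month is 8, less than the 9 limit — every condition holds. Under paragraphs (h)–(o): (h) is triggered (a current Class 1 Exemption Letter is held), but is set aside by (i): (i) operates — a current Provisional Waiver is held. (j) would limit (i) — the jarred condiments contain meat — but (k) sets (j) aside: (k) operates against (j): the baseline figure is 373, below the 499 limit. (l) is engaged (the qualifying period is 145 days, meeting the 125 days threshold), but is displaced by (m): (m) is triggered — the compliance score is 86 points, below the 89 points limit. (n) would limit (m) — some sales are to a restaurant for resale — but (o) sets (n) aside: (o) operates against (n): the reportable unit count is 46, meeting the 42 threshold. (c) remains available.
Exception (d) requires that each item is individually labelled with the seller's name and address; but items are sold unlabelled, so (d) is unavailable.
Exception (e)'s conditions are all satisfied: a current Tier B Notice is held; a current Annual Exemption Letter is held. But applying paragraphs (p)–(q): (p) operates against (e): a current Class D Certificate is held. (q), which would lift (p), is inapplicable — assessed value is $268,500, short of $269,000. Exception (e) does not apply.

No — exception (c) applies; Viggo is not required to hold a food-handler permit.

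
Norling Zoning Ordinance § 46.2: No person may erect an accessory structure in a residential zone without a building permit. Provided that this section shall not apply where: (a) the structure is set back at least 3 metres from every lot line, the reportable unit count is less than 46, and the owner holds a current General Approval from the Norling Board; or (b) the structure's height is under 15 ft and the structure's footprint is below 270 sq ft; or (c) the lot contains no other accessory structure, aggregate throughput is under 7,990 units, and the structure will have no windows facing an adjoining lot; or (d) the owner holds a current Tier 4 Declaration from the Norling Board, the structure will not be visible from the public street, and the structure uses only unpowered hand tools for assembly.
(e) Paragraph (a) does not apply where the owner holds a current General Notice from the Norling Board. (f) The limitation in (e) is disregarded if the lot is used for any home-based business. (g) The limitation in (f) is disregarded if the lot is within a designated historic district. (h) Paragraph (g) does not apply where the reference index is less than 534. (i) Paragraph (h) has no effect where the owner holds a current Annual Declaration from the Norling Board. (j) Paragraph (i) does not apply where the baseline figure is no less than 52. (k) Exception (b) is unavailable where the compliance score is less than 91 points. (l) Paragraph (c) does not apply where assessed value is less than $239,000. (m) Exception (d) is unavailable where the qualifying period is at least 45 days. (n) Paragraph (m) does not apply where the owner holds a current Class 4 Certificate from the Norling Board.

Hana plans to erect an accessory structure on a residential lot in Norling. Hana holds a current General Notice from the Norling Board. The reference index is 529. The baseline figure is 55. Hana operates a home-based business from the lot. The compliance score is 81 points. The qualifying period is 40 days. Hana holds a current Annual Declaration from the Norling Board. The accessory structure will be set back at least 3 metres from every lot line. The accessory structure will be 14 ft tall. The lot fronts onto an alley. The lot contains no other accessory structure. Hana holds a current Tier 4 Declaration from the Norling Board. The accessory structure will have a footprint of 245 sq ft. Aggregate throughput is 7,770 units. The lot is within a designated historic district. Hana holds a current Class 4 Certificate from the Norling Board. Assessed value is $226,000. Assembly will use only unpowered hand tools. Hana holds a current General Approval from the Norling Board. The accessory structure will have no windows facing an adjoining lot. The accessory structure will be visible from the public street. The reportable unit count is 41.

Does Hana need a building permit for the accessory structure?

Exception (a)'s conditions are all satisfied: the setback is at least 3 m on every side; the reportable unit count is 41, less than the 46 limit; a current General Approval is held. As to paragraphs (e)–(j): (e) would limit (a) — a current General Notice is held — but (f) sets (e) aside: (f) operates — a home-based business operates on the lot. (g) would limit (f) — the lot is in a historic district — but (h) sets (g) aside: (h) is engaged — the reference index is 529, less than the 534 limit. (i) is triggered (a current Annual Declaration is held), but is displaced by (j): (j) applies — the baseline figure is 55, meeting the 52 threshold. (a) remains available.
Exception (b): the structure's height is 14 ft, under the 15 ft limit; the structure's footprint is 245 sq ft, below the 270 sq ft limit — every condition holds. But: (k) applies — the compliance score is 81 points, less than the 91 points limit. Exception (b) does not apply.
All of (c)'s requirements are met (the lot has no other accessory structure; aggregate throughput is 7,770 units, under the 7,990 units limit; no windows face an adjoining lot). But: (l) operates against (c): assessed value is $226,000, less than the $239,000 limit. Exception (c) does not apply.
Exception (d) does not apply: the structure will be visible from the street.

No — exception (a) applies; Hana does not need a building permit.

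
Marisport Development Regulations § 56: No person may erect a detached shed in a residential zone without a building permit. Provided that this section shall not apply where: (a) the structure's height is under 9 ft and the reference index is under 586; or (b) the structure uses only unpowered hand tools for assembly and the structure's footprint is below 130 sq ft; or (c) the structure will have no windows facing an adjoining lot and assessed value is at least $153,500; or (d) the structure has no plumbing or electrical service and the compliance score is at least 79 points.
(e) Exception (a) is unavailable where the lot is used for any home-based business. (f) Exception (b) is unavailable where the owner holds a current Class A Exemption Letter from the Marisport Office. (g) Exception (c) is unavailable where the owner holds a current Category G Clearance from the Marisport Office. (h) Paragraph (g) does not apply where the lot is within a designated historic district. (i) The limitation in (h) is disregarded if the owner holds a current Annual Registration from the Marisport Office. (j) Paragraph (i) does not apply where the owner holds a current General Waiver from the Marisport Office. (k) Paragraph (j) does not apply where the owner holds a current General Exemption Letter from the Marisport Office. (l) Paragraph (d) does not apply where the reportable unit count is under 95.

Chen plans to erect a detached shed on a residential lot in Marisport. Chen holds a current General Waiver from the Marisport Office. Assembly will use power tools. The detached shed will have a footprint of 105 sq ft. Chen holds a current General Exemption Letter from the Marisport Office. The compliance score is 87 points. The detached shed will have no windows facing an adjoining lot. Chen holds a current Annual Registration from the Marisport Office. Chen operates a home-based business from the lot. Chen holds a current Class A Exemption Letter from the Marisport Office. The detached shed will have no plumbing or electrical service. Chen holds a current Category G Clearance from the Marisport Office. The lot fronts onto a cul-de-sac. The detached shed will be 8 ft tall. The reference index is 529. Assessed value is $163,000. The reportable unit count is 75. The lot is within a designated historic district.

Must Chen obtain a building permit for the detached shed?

All of (a)'s requirements are met (the structure's height is 8 ft, under the 9 ft limit; the reference index is 529, under the 586 limit). Turning to paragraph (e): (e) operates — a home-based business operates on the lot. Exception (a) does not apply.
Exception (b) requires that the structure uses only unpowered hand tools for assembly; but assembly uses power tools, so (b) is unavailable.
All of (c)'s requirements are met (no windows face an adjoining lot; assessed value is $163,000, meeting the $153,500 threshold). Turning to paragraphs (g)–(k): (g) is triggered — a current Category G Clearance is held. (h) applies (the lot is in a historic district), but is overridden by (i): (i) is triggered — a current Annual Registration is held. (j) would limit (i) — a current General Waiver is held — but (k) sets (j) aside: (k) operates against (j): a current General Exemption Letter is held. Exception (c) does not apply.
All of (d)'s requirements are met (there is no plumbing or electrical service; the compliance score is 87 points, meeting the 79 points threshold). But applying paragraph (l): (l) operates — the reportable unit count is 75, under the 95 limit. Exception (d) does not apply.
No exception is made out. Chen falls within the general rule.

Yes — Chen must obtain a building permit.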